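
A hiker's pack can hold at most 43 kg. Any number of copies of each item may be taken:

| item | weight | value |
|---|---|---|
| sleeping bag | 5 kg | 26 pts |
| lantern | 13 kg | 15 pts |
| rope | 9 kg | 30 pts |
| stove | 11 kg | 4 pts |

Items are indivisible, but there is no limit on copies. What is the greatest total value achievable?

208 pts

Best value-per-unit is sleeping bag at 26/5, and filling with it alone uses weight 8×5=40. No mix of the others beats 8×26 = 208.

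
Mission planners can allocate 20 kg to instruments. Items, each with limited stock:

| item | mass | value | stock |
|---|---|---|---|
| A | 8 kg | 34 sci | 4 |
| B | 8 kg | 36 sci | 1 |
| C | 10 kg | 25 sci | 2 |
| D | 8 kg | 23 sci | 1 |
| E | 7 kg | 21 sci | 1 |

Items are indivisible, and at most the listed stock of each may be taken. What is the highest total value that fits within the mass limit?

70 sci

Top feasible selections:
- 1×A + 1×B: mass 16, value 70
- 2×A: mass 16, value 68
Best: 70 sci.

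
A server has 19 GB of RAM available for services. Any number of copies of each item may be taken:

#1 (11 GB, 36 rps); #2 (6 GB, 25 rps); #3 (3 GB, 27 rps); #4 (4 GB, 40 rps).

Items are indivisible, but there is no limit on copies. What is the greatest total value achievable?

Best value-per-unit is #4 at 40/4; filling with it alone gives 4×40 = 160.
Optimal mix: 1×#3 + 4×#4 → memory 19, value 187.

187 rps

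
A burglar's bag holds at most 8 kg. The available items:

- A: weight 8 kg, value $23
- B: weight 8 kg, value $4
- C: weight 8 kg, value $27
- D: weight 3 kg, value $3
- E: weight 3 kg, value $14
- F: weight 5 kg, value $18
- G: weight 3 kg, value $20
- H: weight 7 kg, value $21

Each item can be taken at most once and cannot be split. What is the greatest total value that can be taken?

$38

This is a 0/1 knapsack; check combinations near the capacity.
- F+G: weight 5+3=8, value 18+20=38
- E+G: weight 3+3=6, value 14+20=34
- E+F: weight 3+5=8, value 14+18=32
- C: weight 8, value 27
Best: $38.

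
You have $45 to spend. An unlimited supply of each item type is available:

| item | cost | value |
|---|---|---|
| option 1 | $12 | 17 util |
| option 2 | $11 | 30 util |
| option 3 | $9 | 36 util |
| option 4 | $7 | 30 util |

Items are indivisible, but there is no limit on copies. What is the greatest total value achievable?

186 util

Best value-per-unit is option 4 at 30/7; filling with it alone gives 6×30 = 180.
Optimal mix: 1×option 3 + 5×option 4 → cost 44, value 186.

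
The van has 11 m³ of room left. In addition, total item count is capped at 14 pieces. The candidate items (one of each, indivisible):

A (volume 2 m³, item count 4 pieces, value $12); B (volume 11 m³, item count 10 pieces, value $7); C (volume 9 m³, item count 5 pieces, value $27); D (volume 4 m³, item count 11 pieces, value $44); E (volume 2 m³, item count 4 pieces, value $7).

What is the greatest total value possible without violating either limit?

Feasible sets respecting both limits:
- D: volume 4, item count 11, value 44
- A+C: volume 11, item count 9, value 39
- C+E: volume 11, item count 9, value 34
- C: volume 9, item count 5, value 27
Best: $44.

$44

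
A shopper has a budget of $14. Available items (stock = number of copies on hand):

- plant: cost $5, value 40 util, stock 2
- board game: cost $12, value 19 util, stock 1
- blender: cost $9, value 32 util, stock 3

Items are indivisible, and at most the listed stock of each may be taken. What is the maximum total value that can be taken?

Top feasible selections:
- 2×plant: cost 10, value 80
- 1×plant + 1×blender: cost 14, value 72
- 1×plant: cost 5, value 40
- 1×blender: cost 9, value 32
Best: 80 util.

80 util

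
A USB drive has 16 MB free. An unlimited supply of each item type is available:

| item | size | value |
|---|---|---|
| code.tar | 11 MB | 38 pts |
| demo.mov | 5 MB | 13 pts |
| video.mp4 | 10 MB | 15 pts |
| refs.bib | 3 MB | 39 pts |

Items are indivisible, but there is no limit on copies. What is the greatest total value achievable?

Best value-per-unit is refs.bib at 39/3, and filling with it alone uses size 5×3=15. No mix of the others beats 5×39 = 195.

195 pts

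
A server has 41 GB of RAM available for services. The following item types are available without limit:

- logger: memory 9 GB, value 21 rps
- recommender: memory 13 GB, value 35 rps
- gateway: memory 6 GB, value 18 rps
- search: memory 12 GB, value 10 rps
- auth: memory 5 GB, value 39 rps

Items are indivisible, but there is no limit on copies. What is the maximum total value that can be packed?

Best value-per-unit is auth at 39/5, and filling with it alone uses memory 8×5=40. No mix of the others beats 8×39 = 312.

312 rps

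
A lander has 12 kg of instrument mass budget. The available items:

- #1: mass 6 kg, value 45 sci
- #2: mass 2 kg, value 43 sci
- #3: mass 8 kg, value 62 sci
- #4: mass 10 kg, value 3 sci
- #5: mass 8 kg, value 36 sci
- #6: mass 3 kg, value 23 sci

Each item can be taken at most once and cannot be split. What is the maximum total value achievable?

Check high-value combinations within 12 kg:
- #1+#2+#6: mass 6+2+3=11, value 45+43+23=111
- #2+#3: mass 2+8=10, value 43+62=105
- #1+#2: mass 6+2=8, value 45+43=88
- #3+#6: mass 8+3=11, value 62+23=85
Best: 111 sci.

111 sci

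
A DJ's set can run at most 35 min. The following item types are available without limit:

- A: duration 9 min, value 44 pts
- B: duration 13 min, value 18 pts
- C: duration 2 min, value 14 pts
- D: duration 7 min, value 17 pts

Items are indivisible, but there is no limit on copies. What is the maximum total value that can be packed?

238 pts

Best value-per-unit is C at 14/2, and filling with it alone uses duration 17×2=34. No mix of the others beats 17×14 = 238.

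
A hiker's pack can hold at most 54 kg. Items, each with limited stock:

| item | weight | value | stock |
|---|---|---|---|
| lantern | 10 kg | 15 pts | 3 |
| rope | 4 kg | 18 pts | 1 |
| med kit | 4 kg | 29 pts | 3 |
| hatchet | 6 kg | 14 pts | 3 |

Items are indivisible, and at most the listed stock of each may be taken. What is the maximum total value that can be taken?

177 pts

Top feasible selections:
- 2×lantern + 1×rope + 3×med kit + 3×hatchet: weight 54, value 177
- 3×lantern + 1×rope + 3×med kit + 1×hatchet: weight 52, value 164
- 2×lantern + 1×rope + 3×med kit + 2×hatchet: weight 48, value 163
- 1×lantern + 1×rope + 3×med kit + 3×hatchet: weight 44, value 162
Best: 177 pts.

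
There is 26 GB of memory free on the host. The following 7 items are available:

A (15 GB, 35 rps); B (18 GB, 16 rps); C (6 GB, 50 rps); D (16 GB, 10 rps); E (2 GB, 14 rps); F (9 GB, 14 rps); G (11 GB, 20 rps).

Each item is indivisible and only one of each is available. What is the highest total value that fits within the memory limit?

Check high-value combinations within 26 GB:
- A+C+E: memory 15+6+2=23, value 35+50+14=99
- A+C: memory 15+6=21, value 35+50=85
- C+E+G: memory 6+2+11=19, value 50+14+20=84
Best: 99 rps.

99 rps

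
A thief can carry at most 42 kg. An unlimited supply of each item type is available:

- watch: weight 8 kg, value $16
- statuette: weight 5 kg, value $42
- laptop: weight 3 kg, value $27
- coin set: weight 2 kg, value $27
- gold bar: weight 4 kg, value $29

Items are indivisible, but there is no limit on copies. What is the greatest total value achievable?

Best value-per-unit is coin set at 27/2, and filling with it alone uses weight 21×2=42. No mix of the others beats 21×27 = 567.

$567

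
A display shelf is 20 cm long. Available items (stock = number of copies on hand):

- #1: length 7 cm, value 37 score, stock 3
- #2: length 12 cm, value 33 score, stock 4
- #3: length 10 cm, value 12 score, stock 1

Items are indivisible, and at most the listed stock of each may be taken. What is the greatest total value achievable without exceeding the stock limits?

Best selections within length 20 and stock limits:
- 2×#1: length 14, value 74
- 1×#1 + 1×#2: length 19, value 70
- 1×#1 + 1×#3: length 17, value 49
Best: 74 score.

74 score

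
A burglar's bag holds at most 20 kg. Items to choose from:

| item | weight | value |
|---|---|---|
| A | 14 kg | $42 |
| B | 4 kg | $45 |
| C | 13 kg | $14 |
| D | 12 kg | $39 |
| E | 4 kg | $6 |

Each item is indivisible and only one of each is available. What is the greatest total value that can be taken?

$90

Check high-value combinations within 20 kg:
- B+D+E: weight 4+12+4=20, value 45+39+6=90
- A+B: weight 14+4=18, value 42+45=87
- B+D: weight 4+12=16, value 45+39=84
Best: $90.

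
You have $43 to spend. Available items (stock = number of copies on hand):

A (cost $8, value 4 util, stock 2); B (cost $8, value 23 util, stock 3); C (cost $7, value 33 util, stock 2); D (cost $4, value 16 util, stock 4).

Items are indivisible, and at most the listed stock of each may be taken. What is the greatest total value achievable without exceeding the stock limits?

160 util

Best selections within cost 43 and stock limits:
- 2×B + 2×C + 3×D: cost 42, value 160
- 1×B + 2×C + 4×D: cost 38, value 153
Best: 160 util.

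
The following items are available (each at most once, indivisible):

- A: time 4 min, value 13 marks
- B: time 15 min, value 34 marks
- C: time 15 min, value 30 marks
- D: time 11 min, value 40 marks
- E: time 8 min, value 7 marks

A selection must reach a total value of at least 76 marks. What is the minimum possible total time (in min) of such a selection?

Subsets with value ≥ 76, sorted by total time:
- A+B+D: time 30, value 87
- A+C+D: time 30, value 83
Minimum time: 30 min.

30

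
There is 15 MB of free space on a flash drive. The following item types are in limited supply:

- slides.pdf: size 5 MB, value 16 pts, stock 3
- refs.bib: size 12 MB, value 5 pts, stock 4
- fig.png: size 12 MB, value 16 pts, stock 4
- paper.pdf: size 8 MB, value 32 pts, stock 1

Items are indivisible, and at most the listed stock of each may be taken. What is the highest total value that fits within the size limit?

Top feasible selections:
- 1×slides.pdf + 1×paper.pdf: size 13, value 48
- 3×slides.pdf: size 15, value 48
Best: 48 pts.

48 pts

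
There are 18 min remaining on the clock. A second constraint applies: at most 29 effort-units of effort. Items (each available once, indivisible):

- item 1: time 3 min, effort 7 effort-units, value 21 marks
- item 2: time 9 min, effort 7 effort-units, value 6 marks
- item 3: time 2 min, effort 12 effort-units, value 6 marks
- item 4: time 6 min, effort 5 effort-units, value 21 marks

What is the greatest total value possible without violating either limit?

Feasible sets respecting both limits:
- item 1+item 2+item 4: time 18, effort 19, value 48
- item 1+item 3+item 4: time 11, effort 24, value 48
- item 1+item 4: time 9, effort 12, value 42
- item 1+item 2+item 3: time 14, effort 26, value 33
Best: 48 marks.

48 marks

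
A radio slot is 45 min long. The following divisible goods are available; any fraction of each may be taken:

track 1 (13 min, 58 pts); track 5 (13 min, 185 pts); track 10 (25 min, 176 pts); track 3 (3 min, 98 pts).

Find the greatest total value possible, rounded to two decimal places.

476.85

Take in order of value per unit:
- track 3 (98/3 per unit): all 3 → value 98, running total 98.00
- track 5 (185/13 per unit): all 13 → value 185, running total 283.00
- track 10 (176/25 per unit): all 25 → value 176, running total 459.00
- track 1 (58/13 per unit): 4 of 13 → value 4×58/13 = 17.8462, running total 476.85
Total 476.85.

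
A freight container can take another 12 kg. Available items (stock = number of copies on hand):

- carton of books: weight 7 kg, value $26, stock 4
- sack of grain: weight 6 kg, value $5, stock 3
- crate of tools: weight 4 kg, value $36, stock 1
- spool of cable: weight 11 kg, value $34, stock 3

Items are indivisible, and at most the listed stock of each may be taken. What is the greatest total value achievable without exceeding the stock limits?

$62

Top feasible selections:
- 1×carton of books + 1×crate of tools: weight 11, value 62
- 1×sack of grain + 1×crate of tools: weight 10, value 41
- 1×crate of tools: weight 4, value 36
- 1×spool of cable: weight 11, value 34
Best: $62.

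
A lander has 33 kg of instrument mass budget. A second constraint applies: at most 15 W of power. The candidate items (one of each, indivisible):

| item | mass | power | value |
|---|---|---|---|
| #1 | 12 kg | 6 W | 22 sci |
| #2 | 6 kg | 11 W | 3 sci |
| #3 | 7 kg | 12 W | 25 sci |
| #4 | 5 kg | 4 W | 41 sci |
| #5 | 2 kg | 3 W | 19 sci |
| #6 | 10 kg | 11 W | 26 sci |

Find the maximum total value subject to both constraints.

Feasible sets respecting both limits:
- #1+#4+#5: mass 19, power 13, value 82
- #4+#6: mass 15, power 15, value 67
- #1+#4: mass 17, power 10, value 63
- #4+#5: mass 7, power 7, value 60
Best: 82 sci.

82 sci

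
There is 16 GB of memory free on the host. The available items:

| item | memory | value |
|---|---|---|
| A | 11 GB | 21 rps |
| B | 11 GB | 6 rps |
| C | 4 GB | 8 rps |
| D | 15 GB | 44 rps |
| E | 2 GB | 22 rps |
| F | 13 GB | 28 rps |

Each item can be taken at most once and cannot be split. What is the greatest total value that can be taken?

Check high-value combinations within 16 GB:
- E+F: memory 2+13=15, value 22+28=50
- D: memory 15, value 44
- A+E: memory 11+2=13, value 21+22=43
- C+E: memory 4+2=6, value 8+22=30
Best: 50 rps.

50 rps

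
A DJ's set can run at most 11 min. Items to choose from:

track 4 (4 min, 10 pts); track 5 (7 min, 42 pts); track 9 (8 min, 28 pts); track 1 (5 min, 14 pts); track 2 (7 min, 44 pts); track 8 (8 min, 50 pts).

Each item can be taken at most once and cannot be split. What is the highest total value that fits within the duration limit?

Check high-value combinations within 11 min:
- track 4+track 2: duration 4+7=11, value 10+44=54
- track 4+track 5: duration 4+7=11, value 10+42=52
- track 8: duration 8, value 50
- track 2: duration 7, value 44
Best: 54 pts.

54 pts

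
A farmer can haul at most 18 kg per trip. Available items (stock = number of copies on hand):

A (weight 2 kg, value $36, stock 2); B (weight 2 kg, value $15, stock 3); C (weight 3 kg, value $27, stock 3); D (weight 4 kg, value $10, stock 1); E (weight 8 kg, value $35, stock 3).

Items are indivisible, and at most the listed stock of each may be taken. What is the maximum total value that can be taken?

Top feasible selections:
- 2×A + 2×B + 3×C: weight 17, value 183
- 2×A + 3×B + 2×C: weight 16, value 171
- 2×A + 1×B + 3×C: weight 15, value 168
Best: $183.

$183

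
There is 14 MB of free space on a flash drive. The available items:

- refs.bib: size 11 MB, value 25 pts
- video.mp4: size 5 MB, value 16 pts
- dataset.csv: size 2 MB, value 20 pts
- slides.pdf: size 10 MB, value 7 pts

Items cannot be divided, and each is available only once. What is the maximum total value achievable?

Check high-value combinations within 14 MB:
- refs.bib+dataset.csv: size 11+2=13, value 25+20=45
- video.mp4+dataset.csv: size 5+2=7, value 16+20=36
- dataset.csv+slides.pdf: size 2+10=12, value 20+7=27
Best: 45 pts.

45 pts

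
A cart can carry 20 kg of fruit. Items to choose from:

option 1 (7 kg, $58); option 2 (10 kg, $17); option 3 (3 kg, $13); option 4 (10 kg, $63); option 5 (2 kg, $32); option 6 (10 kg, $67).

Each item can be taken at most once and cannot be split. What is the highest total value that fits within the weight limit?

Check high-value combinations within 20 kg:
- option 1+option 5+option 6: weight 7+2+10=19, value 58+32+67=157
- option 1+option 4+option 5: weight 7+10+2=19, value 58+63+32=153
- option 1+option 3+option 6: weight 7+3+10=20, value 58+13+67=138
- option 1+option 3+option 4: weight 7+3+10=20, value 58+13+63=134
Best: $157.

$157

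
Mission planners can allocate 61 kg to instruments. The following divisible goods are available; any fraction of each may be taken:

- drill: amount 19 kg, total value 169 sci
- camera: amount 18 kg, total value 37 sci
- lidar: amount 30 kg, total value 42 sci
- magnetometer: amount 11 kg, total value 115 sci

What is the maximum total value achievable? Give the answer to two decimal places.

339.20

Take in order of value per unit:
- magnetometer (115/11 per unit): all 11 → value 115, running total 115.00
- drill (169/19 per unit): all 19 → value 169, running total 284.00
- camera (37/18 per unit): all 18 → value 37, running total 321.00
- lidar (42/30 per unit): 13 of 30 → value 13×42/30 = 18.2000, running total 339.20
Total 339.20.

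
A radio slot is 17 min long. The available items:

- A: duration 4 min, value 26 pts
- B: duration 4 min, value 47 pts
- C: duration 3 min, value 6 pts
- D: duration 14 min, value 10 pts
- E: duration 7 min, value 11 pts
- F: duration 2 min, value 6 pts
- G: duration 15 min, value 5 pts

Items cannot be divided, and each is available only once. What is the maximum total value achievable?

Check high-value combinations within 17 min:
- A+B+E+F: duration 4+4+7+2=17, value 26+47+11+6=90
- A+B+C+F: duration 4+4+3+2=13, value 26+47+6+6=85
- A+B+E: duration 4+4+7=15, value 26+47+11=84
- A+B+F: duration 4+4+2=10, value 26+47+6=79
Best: 90 pts.

90 pts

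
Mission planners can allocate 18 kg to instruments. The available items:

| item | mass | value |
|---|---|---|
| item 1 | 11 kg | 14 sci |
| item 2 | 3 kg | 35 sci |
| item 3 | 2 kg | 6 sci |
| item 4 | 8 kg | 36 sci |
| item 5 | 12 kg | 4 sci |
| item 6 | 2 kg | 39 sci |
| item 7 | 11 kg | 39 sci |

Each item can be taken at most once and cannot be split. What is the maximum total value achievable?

Check high-value combinations within 18 kg:
- item 2+item 3+item 6+item 7: mass 3+2+2+11=18, value 35+6+39+39=119
- item 2+item 3+item 4+item 6: mass 3+2+8+2=15, value 35+6+36+39=116
- item 2+item 6+item 7: mass 3+2+11=16, value 35+39+39=113
- item 2+item 4+item 6: mass 3+8+2=13, value 35+36+39=110
Best: 119 sci.

119 sci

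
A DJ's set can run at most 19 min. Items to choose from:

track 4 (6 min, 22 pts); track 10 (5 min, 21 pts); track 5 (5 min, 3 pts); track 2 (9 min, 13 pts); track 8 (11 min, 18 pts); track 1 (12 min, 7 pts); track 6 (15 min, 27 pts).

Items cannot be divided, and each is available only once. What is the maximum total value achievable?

46 pts

This is a 0/1 knapsack; check combinations near the capacity.
- track 4+track 10+track 5: duration 6+5+5=16, value 22+21+3=46
- track 4+track 10: duration 6+5=11, value 22+21=43
- track 4+track 8: duration 6+11=17, value 22+18=40
- track 10+track 8: duration 5+11=16, value 21+18=39
- track 10+track 5+track 2: duration 5+5+9=19, value 21+3+13=37
Best: 46 pts.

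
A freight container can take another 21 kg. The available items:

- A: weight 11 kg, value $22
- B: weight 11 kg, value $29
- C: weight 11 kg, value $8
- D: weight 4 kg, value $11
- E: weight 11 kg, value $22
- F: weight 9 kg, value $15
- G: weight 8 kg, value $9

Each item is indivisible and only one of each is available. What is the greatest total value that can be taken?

Check high-value combinations within 21 kg:
- B+F: weight 11+9=20, value 29+15=44
- B+D: weight 11+4=15, value 29+11=40
- B+G: weight 11+8=19, value 29+9=38
- A+F: weight 11+9=20, value 22+15=37
- E+F: weight 11+9=20, value 22+15=37
Best: $44.

$44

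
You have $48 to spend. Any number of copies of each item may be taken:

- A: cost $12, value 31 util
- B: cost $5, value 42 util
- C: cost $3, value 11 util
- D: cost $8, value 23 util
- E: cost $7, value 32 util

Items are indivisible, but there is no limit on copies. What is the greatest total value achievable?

389 util

Best value-per-unit is B at 42/5; filling with it alone gives 9×42 = 378.
Optimal mix: 9×B + 1×C → cost 48, value 389.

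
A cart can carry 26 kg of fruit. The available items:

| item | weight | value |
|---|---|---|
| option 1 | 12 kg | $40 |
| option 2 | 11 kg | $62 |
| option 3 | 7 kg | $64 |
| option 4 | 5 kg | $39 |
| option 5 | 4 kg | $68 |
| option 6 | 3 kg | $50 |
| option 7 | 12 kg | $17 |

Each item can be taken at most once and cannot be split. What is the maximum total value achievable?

$244

Check high-value combinations within 26 kg:
- option 2+option 3+option 5+option 6: weight 11+7+4+3=25, value 62+64+68+50=244
- option 1+option 3+option 5+option 6: weight 12+7+4+3=26, value 40+64+68+50=222
- option 3+option 4+option 5+option 6: weight 7+5+4+3=19, value 64+39+68+50=221
- option 2+option 4+option 5+option 6: weight 11+5+4+3=23, value 62+39+68+50=219
- option 2+option 3+option 4+option 6: weight 11+7+5+3=26, value 62+64+39+50=215
Best: $244.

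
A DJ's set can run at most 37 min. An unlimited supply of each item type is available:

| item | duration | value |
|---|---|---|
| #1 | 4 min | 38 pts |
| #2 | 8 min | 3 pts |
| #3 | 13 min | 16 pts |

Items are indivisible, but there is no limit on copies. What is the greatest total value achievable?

Best value-per-unit is #1 at 38/4, and filling with it alone uses duration 9×4=36. No mix of the others beats 9×38 = 342.

342 pts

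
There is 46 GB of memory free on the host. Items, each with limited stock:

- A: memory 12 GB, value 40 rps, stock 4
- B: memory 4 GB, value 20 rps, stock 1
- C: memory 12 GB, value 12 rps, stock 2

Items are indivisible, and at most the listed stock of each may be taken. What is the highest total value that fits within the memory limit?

140 rps

Top feasible selections:
- 3×A + 1×B: memory 40, value 140
- 3×A: memory 36, value 120
- 2×A + 1×B + 1×C: memory 40, value 112
Best: 140 rps.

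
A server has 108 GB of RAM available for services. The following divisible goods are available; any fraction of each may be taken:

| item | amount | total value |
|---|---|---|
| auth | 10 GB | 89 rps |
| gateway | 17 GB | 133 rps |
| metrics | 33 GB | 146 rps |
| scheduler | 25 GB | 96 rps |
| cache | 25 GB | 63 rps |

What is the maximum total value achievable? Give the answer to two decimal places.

521.96

Take in order of value per unit:
- auth (89/10 per unit): all 10 → value 89, running total 89.00
- gateway (133/17 per unit): all 17 → value 133, running total 222.00
- metrics (146/33 per unit): all 33 → value 146, running total 368.00
- scheduler (96/25 per unit): all 25 → value 96, running total 464.00
- cache (63/25 per unit): 23 of 25 → value 23×63/25 = 57.9600, running total 521.96
Total 521.96.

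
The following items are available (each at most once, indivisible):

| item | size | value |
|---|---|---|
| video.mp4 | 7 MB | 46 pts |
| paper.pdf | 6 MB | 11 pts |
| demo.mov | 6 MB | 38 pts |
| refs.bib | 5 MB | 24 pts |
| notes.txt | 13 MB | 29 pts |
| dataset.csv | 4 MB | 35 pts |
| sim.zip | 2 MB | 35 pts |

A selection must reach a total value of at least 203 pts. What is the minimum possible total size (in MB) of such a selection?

Subsets with value ≥ 203, sorted by total size:
- video.mp4+demo.mov+refs.bib+notes.txt+dataset.csv+sim.zip: size 37, value 207
- video.mp4+paper.pdf+demo.mov+refs.bib+notes.txt+dataset.csv+sim.zip: size 43, value 218
Minimum size: 37 MB.

37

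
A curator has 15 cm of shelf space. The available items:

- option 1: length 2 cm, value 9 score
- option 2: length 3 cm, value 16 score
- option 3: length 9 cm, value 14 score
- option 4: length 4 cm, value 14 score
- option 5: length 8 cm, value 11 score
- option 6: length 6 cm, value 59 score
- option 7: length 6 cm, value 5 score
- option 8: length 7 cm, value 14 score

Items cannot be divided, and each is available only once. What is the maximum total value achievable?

This is a 0/1 knapsack; check combinations near the capacity.
- option 1+option 2+option 4+option 6: length 2+3+4+6=15, value 9+16+14+59=98
- option 2+option 4+option 6: length 3+4+6=13, value 16+14+59=89
- option 1+option 2+option 6: length 2+3+6=11, value 9+16+59=84
- option 1+option 4+option 6: length 2+4+6=12, value 9+14+59=82
Best: 98 score.

98 score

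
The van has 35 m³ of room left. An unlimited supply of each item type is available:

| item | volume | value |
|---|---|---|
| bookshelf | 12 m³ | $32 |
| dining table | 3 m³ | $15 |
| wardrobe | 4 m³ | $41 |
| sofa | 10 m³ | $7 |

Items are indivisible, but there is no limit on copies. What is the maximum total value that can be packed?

Best value-per-unit is wardrobe at 41/4; filling with it alone gives 8×41 = 328.
Optimal mix: 1×dining table + 8×wardrobe → volume 35, value 343.

$343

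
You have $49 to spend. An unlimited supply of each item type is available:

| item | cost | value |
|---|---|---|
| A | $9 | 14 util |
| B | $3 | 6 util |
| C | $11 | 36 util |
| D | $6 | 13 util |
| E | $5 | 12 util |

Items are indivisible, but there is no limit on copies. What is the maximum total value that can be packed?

156 util

Best value-per-unit is C at 36/11; filling with it alone gives 4×36 = 144.
Optimal mix: 4×C + 1×E → cost 49, value 156.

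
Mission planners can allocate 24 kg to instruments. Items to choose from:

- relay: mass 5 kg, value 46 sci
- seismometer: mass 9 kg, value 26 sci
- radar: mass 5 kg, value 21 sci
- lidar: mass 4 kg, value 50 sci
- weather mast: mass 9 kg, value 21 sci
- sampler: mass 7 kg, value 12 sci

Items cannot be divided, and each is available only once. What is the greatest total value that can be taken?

143 sci

Check high-value combinations within 24 kg:
- relay+seismometer+radar+lidar: mass 5+9+5+4=23, value 46+26+21+50=143
- relay+radar+lidar+weather mast: mass 5+5+4+9=23, value 46+21+50+21=138
- relay+radar+lidar+sampler: mass 5+5+4+7=21, value 46+21+50+12=129
- relay+seismometer+lidar: mass 5+9+4=18, value 46+26+50=122
Best: 143 sci.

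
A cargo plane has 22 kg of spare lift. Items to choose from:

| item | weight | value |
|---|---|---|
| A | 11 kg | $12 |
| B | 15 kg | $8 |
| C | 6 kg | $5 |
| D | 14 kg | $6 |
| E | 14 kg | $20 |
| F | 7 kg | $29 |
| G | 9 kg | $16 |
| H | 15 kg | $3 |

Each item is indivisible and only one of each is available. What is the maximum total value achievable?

Check high-value combinations within 22 kg:
- C+F+G: weight 6+7+9=22, value 5+29+16=50
- E+F: weight 14+7=21, value 20+29=49
- F+G: weight 7+9=16, value 29+16=45
- A+F: weight 11+7=18, value 12+29=41
- B+F: weight 15+7=22, value 8+29=37
Best: $50.

$50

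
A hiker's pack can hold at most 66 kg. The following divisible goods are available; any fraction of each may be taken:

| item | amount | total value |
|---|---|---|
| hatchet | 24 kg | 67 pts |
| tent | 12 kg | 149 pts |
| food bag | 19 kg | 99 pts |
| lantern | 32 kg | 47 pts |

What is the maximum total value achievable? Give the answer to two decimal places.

331.16

Take in order of value per unit:
- tent (149/12 per unit): all 12 → value 149, running total 149.00
- food bag (99/19 per unit): all 19 → value 99, running total 248.00
- hatchet (67/24 per unit): all 24 → value 67, running total 315.00
- lantern (47/32 per unit): 11 of 32 → value 11×47/32 = 16.1563, running total 331.16
Total 331.16.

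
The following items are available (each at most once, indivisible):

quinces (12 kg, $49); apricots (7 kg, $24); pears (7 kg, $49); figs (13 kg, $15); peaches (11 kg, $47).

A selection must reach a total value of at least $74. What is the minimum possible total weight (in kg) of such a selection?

Subsets with value ≥ 74, sorted by total weight:
- pears+peaches: weight 18, value 96
- quinces+pears: weight 19, value 98
Minimum weight: 18 kg.

18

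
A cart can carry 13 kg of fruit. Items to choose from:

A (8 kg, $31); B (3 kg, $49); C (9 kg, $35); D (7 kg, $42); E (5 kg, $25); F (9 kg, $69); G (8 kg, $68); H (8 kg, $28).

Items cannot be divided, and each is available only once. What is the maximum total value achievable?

$118

Check high-value combinations within 13 kg:
- B+F: weight 3+9=12, value 49+69=118
- B+G: weight 3+8=11, value 49+68=117
- E+G: weight 5+8=13, value 25+68=93
- B+D: weight 3+7=10, value 49+42=91
Best: $118.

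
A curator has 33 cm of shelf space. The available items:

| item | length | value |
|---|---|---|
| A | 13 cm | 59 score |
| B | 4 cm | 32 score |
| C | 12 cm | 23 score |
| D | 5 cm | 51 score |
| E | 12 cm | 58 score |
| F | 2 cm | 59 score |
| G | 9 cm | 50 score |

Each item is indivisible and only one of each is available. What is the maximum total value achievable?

Check high-value combinations within 33 cm:
- A+B+D+F+G: length 13+4+5+2+9=33, value 59+32+51+59+50=251
- B+D+E+F+G: length 4+5+12+2+9=32, value 32+51+58+59+50=250
- A+D+E+F: length 13+5+12+2=32, value 59+51+58+59=227
Best: 251 score.

251 score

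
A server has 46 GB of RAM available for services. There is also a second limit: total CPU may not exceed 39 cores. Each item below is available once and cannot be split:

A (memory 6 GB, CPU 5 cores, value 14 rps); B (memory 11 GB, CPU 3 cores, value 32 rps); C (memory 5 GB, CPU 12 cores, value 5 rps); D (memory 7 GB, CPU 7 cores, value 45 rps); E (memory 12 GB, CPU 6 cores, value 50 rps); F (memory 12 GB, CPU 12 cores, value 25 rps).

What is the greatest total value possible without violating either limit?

Feasible sets respecting both limits:
- B+D+E+F: memory 42, CPU 28, value 152
- A+B+C+D+E: memory 41, CPU 33, value 146
- A+B+D+E: memory 36, CPU 21, value 141
Best: 152 rps.

152 rps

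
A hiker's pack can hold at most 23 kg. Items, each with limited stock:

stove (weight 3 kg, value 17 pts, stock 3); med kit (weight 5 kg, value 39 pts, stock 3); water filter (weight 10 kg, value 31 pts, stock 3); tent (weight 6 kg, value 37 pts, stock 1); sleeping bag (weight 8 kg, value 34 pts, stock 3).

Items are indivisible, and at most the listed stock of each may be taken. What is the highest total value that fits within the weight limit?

154 pts

Best selections within weight 23 and stock limits:
- 3×med kit + 1×tent: weight 21, value 154
- 2×stove + 3×med kit: weight 21, value 151
- 3×med kit + 1×sleeping bag: weight 23, value 151
Best: 154 pts.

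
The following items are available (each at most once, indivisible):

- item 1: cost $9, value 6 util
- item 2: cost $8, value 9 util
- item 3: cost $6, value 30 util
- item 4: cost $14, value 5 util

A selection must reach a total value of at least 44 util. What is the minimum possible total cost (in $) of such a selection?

Subsets with value ≥ 44, sorted by total cost:
- item 1+item 2+item 3: cost 23, value 45
- item 2+item 3+item 4: cost 28, value 44
- item 1+item 2+item 3+item 4: cost 37, value 50
Minimum cost: 23 $.

23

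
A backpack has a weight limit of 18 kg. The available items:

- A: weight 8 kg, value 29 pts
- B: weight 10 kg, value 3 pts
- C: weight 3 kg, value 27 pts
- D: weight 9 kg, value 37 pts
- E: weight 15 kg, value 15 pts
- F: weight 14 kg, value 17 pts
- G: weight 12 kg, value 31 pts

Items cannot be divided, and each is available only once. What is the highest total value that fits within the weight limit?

Check high-value combinations within 18 kg:
- A+D: weight 8+9=17, value 29+37=66
- C+D: weight 3+9=12, value 27+37=64
- C+G: weight 3+12=15, value 27+31=58
- A+C: weight 8+3=11, value 29+27=56
- C+F: weight 3+14=17, value 27+17=44
Best: 66 pts.

66 pts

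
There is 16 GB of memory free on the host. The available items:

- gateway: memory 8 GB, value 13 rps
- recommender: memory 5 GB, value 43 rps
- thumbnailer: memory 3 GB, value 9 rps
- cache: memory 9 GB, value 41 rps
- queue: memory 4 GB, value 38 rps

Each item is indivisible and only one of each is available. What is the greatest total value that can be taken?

Check high-value combinations within 16 GB:
- recommender+thumbnailer+queue: memory 5+3+4=12, value 43+9+38=90
- thumbnailer+cache+queue: memory 3+9+4=16, value 9+41+38=88
- recommender+cache: memory 5+9=14, value 43+41=84
- recommender+queue: memory 5+4=9, value 43+38=81
- cache+queue: memory 9+4=13, value 41+38=79
Best: 90 rps.

90 rps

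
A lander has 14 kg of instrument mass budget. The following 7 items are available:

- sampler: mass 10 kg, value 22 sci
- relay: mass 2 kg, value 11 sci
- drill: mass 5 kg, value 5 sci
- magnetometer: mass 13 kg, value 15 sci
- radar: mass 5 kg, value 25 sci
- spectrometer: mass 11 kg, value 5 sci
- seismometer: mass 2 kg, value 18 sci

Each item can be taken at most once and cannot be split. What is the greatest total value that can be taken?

59 sci

Check high-value combinations within 14 kg:
- relay+drill+radar+seismometer: mass 2+5+5+2=14, value 11+5+25+18=59
- relay+radar+seismometer: mass 2+5+2=9, value 11+25+18=54
- sampler+relay+seismometer: mass 10+2+2=14, value 22+11+18=51
- drill+radar+seismometer: mass 5+5+2=12, value 5+25+18=48
- radar+seismometer: mass 5+2=7, value 25+18=43
Best: 59 sci.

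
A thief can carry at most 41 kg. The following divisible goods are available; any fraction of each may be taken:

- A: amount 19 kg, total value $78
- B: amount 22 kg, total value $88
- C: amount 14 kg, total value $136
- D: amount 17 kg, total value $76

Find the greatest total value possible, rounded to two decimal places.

Take in order of value per unit:
- C (136/14 per unit): all 14 → value 136, running total 136.00
- D (76/17 per unit): all 17 → value 76, running total 212.00
- A (78/19 per unit): 10 of 19 → value 10×78/19 = 41.0526, running total 253.05
Total 253.05.

253.05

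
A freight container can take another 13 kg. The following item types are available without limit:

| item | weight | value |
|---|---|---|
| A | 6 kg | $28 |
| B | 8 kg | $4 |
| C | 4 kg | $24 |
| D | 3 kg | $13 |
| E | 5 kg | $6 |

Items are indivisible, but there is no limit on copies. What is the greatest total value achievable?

Best value-per-unit is C at 24/4, and filling with it alone uses weight 3×4=12. No mix of the others beats 3×24 = 72.

$72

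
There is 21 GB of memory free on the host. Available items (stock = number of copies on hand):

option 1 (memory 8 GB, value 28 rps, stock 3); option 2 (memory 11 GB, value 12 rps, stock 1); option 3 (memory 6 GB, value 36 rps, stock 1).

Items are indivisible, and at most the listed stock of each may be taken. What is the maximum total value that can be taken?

Top feasible selections:
- 1×option 1 + 1×option 3: memory 14, value 64
- 2×option 1: memory 16, value 56
- 1×option 2 + 1×option 3: memory 17, value 48
- 1×option 1 + 1×option 2: memory 19, value 40
Best: 64 rps.

64 rps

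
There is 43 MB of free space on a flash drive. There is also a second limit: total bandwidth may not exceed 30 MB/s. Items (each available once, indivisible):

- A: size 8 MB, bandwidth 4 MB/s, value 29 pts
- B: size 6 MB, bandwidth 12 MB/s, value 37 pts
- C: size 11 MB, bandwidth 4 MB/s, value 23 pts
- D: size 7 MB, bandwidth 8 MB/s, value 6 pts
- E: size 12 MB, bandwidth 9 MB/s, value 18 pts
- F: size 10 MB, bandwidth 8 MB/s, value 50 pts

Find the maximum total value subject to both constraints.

Feasible sets respecting both limits:
- A+B+C+F: size 35, bandwidth 28, value 139
- A+C+E+F: size 41, bandwidth 25, value 120
- A+B+F: size 24, bandwidth 24, value 116
Best: 139 pts.

139 pts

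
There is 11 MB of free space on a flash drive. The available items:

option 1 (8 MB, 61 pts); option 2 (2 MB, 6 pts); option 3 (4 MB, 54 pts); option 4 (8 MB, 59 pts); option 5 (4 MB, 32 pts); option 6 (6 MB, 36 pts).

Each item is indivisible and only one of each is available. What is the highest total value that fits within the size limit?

92 pts

This is a 0/1 knapsack; check combinations near the capacity.
- option 2+option 3+option 5: size 2+4+4=10, value 6+54+32=92
- option 3+option 6: size 4+6=10, value 54+36=90
- option 3+option 5: size 4+4=8, value 54+32=86
Best: 92 pts.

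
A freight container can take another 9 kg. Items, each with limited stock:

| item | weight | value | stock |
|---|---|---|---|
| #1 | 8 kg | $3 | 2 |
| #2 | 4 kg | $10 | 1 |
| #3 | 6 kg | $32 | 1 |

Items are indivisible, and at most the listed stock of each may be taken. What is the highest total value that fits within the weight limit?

$32

Best selections within weight 9 and stock limits:
- 1×#3: weight 6, value 32
- 1×#2: weight 4, value 10
- 1×#1: weight 8, value 3
Best: $32.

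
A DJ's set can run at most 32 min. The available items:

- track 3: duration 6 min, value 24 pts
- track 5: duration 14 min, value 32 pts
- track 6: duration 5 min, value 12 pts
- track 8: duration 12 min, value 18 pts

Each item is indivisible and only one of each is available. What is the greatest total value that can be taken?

Check high-value combinations within 32 min:
- track 3+track 5+track 8: duration 6+14+12=32, value 24+32+18=74
- track 3+track 5+track 6: duration 6+14+5=25, value 24+32+12=68
- track 5+track 6+track 8: duration 14+5+12=31, value 32+12+18=62
Best: 74 pts.

74 pts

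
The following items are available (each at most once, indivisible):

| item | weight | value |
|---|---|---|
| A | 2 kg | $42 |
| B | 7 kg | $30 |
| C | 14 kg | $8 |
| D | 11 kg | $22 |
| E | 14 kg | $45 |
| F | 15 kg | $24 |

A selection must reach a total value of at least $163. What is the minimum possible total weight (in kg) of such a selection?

49

Subsets with value ≥ 163, sorted by total weight:
- A+B+D+E+F: weight 49, value 163
- A+B+C+D+E+F: weight 63, value 171
Minimum weight: 49 kg.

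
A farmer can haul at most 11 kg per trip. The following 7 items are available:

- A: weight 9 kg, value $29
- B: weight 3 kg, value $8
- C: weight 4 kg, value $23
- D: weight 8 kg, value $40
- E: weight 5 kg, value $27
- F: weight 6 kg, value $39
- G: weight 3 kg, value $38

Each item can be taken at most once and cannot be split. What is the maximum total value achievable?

$78

Check high-value combinations within 11 kg:
- D+G: weight 8+3=11, value 40+38=78
- F+G: weight 6+3=9, value 39+38=77
- B+E+G: weight 3+5+3=11, value 8+27+38=73
- B+C+G: weight 3+4+3=10, value 8+23+38=69
Best: $78.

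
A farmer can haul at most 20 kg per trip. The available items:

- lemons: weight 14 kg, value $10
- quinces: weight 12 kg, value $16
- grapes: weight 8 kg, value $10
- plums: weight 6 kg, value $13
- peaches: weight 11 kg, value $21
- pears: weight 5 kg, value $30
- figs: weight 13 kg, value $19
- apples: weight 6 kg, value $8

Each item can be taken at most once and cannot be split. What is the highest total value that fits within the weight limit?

$53

Check high-value combinations within 20 kg:
- grapes+plums+pears: weight 8+6+5=19, value 10+13+30=53
- peaches+pears: weight 11+5=16, value 21+30=51
- plums+pears+apples: weight 6+5+6=17, value 13+30+8=51
Best: $53.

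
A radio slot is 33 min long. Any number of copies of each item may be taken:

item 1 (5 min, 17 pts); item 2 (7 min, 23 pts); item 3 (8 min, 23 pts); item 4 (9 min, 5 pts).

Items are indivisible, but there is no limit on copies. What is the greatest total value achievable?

109 pts

Best value-per-unit is item 1 at 17/5; filling with it alone gives 6×17 = 102.
Optimal mix: 1×item 1 + 4×item 2 → duration 33, value 109.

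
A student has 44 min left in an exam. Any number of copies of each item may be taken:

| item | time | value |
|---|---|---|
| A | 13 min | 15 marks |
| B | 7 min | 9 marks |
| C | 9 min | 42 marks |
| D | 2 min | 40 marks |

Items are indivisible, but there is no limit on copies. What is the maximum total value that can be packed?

Best value-per-unit is D at 40/2, and filling with it alone uses time 22×2=44. No mix of the others beats 22×40 = 880.

880 marks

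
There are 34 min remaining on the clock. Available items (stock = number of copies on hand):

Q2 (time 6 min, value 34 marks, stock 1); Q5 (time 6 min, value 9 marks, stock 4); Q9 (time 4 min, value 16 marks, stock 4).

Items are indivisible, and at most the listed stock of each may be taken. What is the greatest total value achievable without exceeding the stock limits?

Best selections within time 34 and stock limits:
- 1×Q2 + 2×Q5 + 4×Q9: time 34, value 116
- 1×Q2 + 1×Q5 + 4×Q9: time 28, value 107
Best: 116 marks.

116 marks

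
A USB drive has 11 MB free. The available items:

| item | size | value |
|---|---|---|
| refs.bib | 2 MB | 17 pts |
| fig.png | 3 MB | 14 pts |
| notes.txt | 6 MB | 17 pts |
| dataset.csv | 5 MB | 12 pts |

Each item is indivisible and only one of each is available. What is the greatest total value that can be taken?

48 pts

Check high-value combinations within 11 MB:
- refs.bib+fig.png+notes.txt: size 2+3+6=11, value 17+14+17=48
- refs.bib+fig.png+dataset.csv: size 2+3+5=10, value 17+14+12=43
- refs.bib+notes.txt: size 2+6=8, value 17+17=34
Best: 48 pts.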